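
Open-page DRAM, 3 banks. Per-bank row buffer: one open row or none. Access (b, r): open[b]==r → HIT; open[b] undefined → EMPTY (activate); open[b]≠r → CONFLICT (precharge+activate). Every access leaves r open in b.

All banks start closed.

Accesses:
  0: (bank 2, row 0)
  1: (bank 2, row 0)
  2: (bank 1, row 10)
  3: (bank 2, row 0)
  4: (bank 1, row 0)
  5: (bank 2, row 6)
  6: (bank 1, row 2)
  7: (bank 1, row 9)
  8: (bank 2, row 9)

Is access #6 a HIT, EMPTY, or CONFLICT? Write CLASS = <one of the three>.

0: bank 2 row 0 — prev None → EMPTY
1: bank 2 row 0 — prev 0 → HIT
2: bank 1 row 10 — prev None → EMPTY
3: bank 2 row 0 — prev 0 → HIT
4: bank 1 row 0 — prev 10 → CONFLICT
5: bank 2 row 6 — prev 0 → CONFLICT
6: bank 1 row 2 — prev 0 → CONFLICT
7: bank 1 row 9 — prev 2 → CONFLICT
8: bank 2 row 9 — prev 6 → CONFLICT

CLASS = CONFLICT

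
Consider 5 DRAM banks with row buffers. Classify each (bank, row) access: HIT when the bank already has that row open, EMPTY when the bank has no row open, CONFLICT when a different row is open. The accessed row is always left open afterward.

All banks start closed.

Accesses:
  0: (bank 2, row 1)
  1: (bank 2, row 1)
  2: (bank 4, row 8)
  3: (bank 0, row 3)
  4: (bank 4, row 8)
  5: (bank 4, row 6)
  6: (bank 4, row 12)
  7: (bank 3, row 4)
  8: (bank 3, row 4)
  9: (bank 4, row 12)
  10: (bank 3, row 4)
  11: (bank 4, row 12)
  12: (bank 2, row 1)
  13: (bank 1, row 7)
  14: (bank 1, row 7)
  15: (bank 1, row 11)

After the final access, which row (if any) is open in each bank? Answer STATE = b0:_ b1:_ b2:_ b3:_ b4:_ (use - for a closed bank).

0: bank 2 row 1 — prev None → EMPTY
1: bank 2 row 1 — prev 1 → HIT
2: bank 4 row 8 — prev None → EMPTY
3: bank 0 row 3 — prev None → EMPTY
4: bank 4 row 8 — prev 8 → HIT
5: bank 4 row 6 — prev 8 → CONFLICT
6: bank 4 row 12 — prev 6 → CONFLICT
7: bank 3 row 4 — prev None → EMPTY
8: bank 3 row 4 — prev 4 → HIT
9: bank 4 row 12 — prev 12 → HIT
10: bank 3 row 4 — prev 4 → HIT
11: bank 4 row 12 — prev 12 → HIT
12: bank 2 row 1 — prev 1 → HIT
13: bank 1 row 7 — prev None → EMPTY
14: bank 1 row 7 — prev 7 → HIT
15: bank 1 row 11 — prev 7 → CONFLICT

STATE = b0:3 b1:11 b2:1 b3:4 b4:12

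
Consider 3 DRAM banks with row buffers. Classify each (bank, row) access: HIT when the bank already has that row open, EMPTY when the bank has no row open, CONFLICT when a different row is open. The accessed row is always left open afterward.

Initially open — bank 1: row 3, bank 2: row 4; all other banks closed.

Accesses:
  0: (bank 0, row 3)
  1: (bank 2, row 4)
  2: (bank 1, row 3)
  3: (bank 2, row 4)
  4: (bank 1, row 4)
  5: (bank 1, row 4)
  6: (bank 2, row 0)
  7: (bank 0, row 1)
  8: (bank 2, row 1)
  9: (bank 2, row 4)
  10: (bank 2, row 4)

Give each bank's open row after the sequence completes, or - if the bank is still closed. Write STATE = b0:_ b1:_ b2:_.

STATE = b0:1 b1:4 b2:4

  [0] b0 r3: no row ⇒ E
  [1] b2 r4: had r4 ⇒ H
  [2] b1 r3: had r3 ⇒ H
  [3] b2 r4: had r4 ⇒ H
  [4] b1 r4: had r3 ⇒ C
  [5] b1 r4: had r4 ⇒ H
  [6] b2 r0: had r4 ⇒ C
  [7] b0 r1: had r3 ⇒ C
  [8] b2 r1: had r0 ⇒ C
  [9] b2 r4: had r1 ⇒ C
  [10] b2 r4: had r4 ⇒ H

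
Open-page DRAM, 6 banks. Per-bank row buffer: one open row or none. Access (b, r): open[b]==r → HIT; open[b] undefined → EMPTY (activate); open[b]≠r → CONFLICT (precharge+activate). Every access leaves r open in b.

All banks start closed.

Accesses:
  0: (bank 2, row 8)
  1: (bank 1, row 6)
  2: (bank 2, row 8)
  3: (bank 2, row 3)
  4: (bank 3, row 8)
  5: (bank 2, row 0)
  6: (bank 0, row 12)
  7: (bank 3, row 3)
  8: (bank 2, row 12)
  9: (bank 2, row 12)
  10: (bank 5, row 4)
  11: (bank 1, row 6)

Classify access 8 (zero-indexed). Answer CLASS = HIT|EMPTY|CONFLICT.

CLASS = CONFLICT

  [0] b2 r8: no row ⇒ E
  [1] b1 r6: no row ⇒ E
  [2] b2 r8: had r8 ⇒ H
  [3] b2 r3: had r8 ⇒ C
  [4] b3 r8: no row ⇒ E
  [5] b2 r0: had r3 ⇒ C
  [6] b0 r12: no row ⇒ E
  [7] b3 r3: had r8 ⇒ C
  [8] b2 r12: had r0 ⇒ C
  [9] b2 r12: had r12 ⇒ H
  [10] b5 r4: no row ⇒ E
  [11] b1 r6: had r6 ⇒ H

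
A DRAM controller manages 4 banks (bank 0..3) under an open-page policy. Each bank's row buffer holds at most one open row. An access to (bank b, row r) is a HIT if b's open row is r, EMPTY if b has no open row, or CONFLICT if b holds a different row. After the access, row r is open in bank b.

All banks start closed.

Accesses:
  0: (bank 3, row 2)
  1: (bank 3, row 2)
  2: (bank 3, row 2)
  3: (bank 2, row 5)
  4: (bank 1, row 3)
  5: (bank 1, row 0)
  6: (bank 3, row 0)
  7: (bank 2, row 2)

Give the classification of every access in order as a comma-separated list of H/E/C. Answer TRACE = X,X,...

TRACE = E,H,H,E,E,C,C,C

#0 (3,2) E
#1 (3,2) H  (was 2)
#2 (3,2) H  (was 2)
#3 (2,5) E
#4 (1,3) E
#5 (1,0) C  (was 3)
#6 (3,0) C  (was 2)
#7 (2,2) C  (was 5)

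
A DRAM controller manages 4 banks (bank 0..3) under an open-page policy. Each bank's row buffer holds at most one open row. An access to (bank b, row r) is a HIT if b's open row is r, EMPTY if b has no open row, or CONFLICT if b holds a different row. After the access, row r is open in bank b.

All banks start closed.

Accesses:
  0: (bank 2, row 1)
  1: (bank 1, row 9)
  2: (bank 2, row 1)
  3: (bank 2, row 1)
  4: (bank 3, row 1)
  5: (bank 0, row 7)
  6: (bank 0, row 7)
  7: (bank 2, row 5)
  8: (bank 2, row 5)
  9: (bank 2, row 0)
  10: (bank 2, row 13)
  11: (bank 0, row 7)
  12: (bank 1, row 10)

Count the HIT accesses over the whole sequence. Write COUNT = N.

#0 (2,1) E
#1 (1,9) E
#2 (2,1) H  (was 1)
#3 (2,1) H  (was 1)
#4 (3,1) E
#5 (0,7) E
#6 (0,7) H  (was 7)
#7 (2,5) C  (was 1)
#8 (2,5) H  (was 5)
#9 (2,0) C  (was 5)
#10 (2,13) C  (was 0)
#11 (0,7) H  (was 7)
#12 (1,10) C  (was 9)

COUNT = 5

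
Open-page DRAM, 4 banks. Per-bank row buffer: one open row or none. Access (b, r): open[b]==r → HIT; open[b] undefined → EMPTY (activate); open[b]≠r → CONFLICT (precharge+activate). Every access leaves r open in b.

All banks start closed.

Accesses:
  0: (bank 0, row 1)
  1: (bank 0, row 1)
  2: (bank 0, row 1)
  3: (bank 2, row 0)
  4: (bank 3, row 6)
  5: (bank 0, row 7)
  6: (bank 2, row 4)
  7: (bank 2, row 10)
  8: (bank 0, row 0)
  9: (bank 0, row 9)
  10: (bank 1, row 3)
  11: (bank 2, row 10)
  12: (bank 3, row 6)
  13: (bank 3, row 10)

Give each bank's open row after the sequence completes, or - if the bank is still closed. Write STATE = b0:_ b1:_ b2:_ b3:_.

  [0] b0 r1: no row ⇒ E
  [1] b0 r1: had r1 ⇒ H
  [2] b0 r1: had r1 ⇒ H
  [3] b2 r0: no row ⇒ E
  [4] b3 r6: no row ⇒ E
  [5] b0 r7: had r1 ⇒ C
  [6] b2 r4: had r0 ⇒ C
  [7] b2 r10: had r4 ⇒ C
  [8] b0 r0: had r7 ⇒ C
  [9] b0 r9: had r0 ⇒ C
  [10] b1 r3: no row ⇒ E
  [11] b2 r10: had r10 ⇒ H
  [12] b3 r6: had r6 ⇒ H
  [13] b3 r10: had r6 ⇒ C

STATE = b0:9 b1:3 b2:10 b3:10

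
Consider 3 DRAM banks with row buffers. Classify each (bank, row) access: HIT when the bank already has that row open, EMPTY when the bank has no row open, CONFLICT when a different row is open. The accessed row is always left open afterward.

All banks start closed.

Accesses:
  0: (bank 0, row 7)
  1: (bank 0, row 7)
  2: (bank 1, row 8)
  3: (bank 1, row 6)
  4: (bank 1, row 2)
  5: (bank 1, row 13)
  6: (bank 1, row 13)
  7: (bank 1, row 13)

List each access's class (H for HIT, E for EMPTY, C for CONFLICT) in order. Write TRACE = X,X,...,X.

TRACE = E,H,E,C,C,C,H,H

step 0: bank0 None->7 [EMPTY]
step 1: bank0 7->7 [HIT]
step 2: bank1 None->8 [EMPTY]
step 3: bank1 8->6 [CONFLICT]
step 4: bank1 6->2 [CONFLICT]
step 5: bank1 2->13 [CONFLICT]
step 6: bank1 13->13 [HIT]
step 7: bank1 13->13 [HIT]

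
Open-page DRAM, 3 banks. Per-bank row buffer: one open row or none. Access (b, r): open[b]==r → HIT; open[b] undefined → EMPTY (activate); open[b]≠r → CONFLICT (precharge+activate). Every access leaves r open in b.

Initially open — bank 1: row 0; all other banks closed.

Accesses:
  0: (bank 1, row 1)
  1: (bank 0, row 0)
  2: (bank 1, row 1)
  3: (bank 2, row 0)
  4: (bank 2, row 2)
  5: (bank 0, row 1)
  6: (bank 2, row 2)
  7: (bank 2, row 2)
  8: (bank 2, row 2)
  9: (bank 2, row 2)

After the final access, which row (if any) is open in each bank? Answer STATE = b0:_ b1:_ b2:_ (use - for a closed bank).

STATE = b0:1 b1:1 b2:2

0: bank 1 row 1 — prev 0 → CONFLICT
1: bank 0 row 0 — prev None → EMPTY
2: bank 1 row 1 — prev 1 → HIT
3: bank 2 row 0 — prev None → EMPTY
4: bank 2 row 2 — prev 0 → CONFLICT
5: bank 0 row 1 — prev 0 → CONFLICT
6: bank 2 row 2 — prev 2 → HIT
7: bank 2 row 2 — prev 2 → HIT
8: bank 2 row 2 — prev 2 → HIT
9: bank 2 row 2 — prev 2 → HIT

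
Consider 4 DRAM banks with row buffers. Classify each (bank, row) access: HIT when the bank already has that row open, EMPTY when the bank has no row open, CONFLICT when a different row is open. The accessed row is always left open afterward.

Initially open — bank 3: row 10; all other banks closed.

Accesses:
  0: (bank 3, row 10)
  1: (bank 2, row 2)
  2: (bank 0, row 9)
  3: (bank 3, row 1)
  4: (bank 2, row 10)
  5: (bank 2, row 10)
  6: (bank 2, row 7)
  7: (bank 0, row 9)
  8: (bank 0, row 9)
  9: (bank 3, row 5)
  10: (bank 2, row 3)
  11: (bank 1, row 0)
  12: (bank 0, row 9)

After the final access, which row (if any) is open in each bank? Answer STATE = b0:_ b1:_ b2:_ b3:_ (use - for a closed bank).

#0 (3,10) H  (was 10)
#1 (2,2) E
#2 (0,9) E
#3 (3,1) C  (was 10)
#4 (2,10) C  (was 2)
#5 (2,10) H  (was 10)
#6 (2,7) C  (was 10)
#7 (0,9) H  (was 9)
#8 (0,9) H  (was 9)
#9 (3,5) C  (was 1)
#10 (2,3) C  (was 7)
#11 (1,0) E
#12 (0,9) H  (was 9)

STATE = b0:9 b1:0 b2:3 b3:5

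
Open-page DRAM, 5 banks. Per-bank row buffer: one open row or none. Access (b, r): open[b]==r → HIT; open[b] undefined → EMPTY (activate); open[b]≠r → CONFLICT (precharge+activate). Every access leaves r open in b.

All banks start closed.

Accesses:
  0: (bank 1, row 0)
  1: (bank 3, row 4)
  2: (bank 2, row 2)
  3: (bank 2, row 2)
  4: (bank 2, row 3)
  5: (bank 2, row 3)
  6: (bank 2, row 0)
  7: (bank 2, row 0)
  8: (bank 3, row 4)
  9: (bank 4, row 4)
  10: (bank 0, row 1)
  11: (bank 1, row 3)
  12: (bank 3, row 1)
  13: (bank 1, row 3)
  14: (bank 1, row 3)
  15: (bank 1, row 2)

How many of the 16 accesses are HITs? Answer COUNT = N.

COUNT = 6

  [0] b1 r0: no row ⇒ E
  [1] b3 r4: no row ⇒ E
  [2] b2 r2: no row ⇒ E
  [3] b2 r2: had r2 ⇒ H
  [4] b2 r3: had r2 ⇒ C
  [5] b2 r3: had r3 ⇒ H
  [6] b2 r0: had r3 ⇒ C
  [7] b2 r0: had r0 ⇒ H
  [8] b3 r4: had r4 ⇒ H
  [9] b4 r4: no row ⇒ E
  [10] b0 r1: no row ⇒ E
  [11] b1 r3: had r0 ⇒ C
  [12] b3 r1: had r4 ⇒ C
  [13] b1 r3: had r3 ⇒ H
  [14] b1 r3: had r3 ⇒ H
  [15] b1 r2: had r3 ⇒ C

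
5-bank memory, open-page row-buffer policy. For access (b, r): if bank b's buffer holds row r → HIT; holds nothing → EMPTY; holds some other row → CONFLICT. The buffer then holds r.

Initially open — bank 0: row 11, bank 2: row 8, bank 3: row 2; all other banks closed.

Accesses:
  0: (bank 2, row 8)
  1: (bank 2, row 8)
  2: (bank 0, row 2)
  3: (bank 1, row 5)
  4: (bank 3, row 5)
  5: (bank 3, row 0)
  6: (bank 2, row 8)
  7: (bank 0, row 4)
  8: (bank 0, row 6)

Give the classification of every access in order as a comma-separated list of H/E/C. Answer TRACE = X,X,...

TRACE = H,H,C,E,C,C,H,C,C

step 0: bank2 8->8 [HIT]
step 1: bank2 8->8 [HIT]
step 2: bank0 11->2 [CONFLICT]
step 3: bank1 None->5 [EMPTY]
step 4: bank3 2->5 [CONFLICT]
step 5: bank3 5->0 [CONFLICT]
step 6: bank2 8->8 [HIT]
step 7: bank0 2->4 [CONFLICT]
step 8: bank0 4->6 [CONFLICT]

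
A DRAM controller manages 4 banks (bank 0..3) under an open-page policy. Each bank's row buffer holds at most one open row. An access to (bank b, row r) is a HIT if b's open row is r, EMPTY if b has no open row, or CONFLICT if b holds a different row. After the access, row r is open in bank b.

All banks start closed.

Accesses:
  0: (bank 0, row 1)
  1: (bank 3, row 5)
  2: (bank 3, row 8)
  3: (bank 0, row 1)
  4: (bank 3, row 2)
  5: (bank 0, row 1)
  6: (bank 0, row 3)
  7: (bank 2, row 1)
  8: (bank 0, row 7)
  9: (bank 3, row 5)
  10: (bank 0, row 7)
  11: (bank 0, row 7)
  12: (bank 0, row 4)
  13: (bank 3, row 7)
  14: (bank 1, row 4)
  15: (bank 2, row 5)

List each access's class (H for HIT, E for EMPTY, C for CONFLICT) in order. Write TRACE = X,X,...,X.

#0 (0,1) E
#1 (3,5) E
#2 (3,8) C  (was 5)
#3 (0,1) H  (was 1)
#4 (3,2) C  (was 8)
#5 (0,1) H  (was 1)
#6 (0,3) C  (was 1)
#7 (2,1) E
#8 (0,7) C  (was 3)
#9 (3,5) C  (was 2)
#10 (0,7) H  (was 7)
#11 (0,7) H  (was 7)
#12 (0,4) C  (was 7)
#13 (3,7) C  (was 5)
#14 (1,4) E
#15 (2,5) C  (was 1)

TRACE = E,E,C,H,C,H,C,E,C,C,H,H,C,C,E,C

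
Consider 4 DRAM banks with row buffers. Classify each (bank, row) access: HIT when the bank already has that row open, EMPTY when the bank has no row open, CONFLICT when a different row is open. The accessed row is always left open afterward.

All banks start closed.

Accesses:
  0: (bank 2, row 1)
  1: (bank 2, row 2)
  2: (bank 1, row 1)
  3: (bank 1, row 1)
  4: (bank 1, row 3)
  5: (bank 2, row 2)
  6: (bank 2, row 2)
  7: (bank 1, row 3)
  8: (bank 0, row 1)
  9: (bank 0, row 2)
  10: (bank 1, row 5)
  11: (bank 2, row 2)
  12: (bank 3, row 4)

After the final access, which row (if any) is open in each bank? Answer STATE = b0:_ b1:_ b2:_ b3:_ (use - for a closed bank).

  [0] b2 r1: no row ⇒ E
  [1] b2 r2: had r1 ⇒ C
  [2] b1 r1: no row ⇒ E
  [3] b1 r1: had r1 ⇒ H
  [4] b1 r3: had r1 ⇒ C
  [5] b2 r2: had r2 ⇒ H
  [6] b2 r2: had r2 ⇒ H
  [7] b1 r3: had r3 ⇒ H
  [8] b0 r1: no row ⇒ E
  [9] b0 r2: had r1 ⇒ C
  [10] b1 r5: had r3 ⇒ C
  [11] b2 r2: had r2 ⇒ H
  [12] b3 r4: no row ⇒ E

STATE = b0:2 b1:5 b2:2 b3:4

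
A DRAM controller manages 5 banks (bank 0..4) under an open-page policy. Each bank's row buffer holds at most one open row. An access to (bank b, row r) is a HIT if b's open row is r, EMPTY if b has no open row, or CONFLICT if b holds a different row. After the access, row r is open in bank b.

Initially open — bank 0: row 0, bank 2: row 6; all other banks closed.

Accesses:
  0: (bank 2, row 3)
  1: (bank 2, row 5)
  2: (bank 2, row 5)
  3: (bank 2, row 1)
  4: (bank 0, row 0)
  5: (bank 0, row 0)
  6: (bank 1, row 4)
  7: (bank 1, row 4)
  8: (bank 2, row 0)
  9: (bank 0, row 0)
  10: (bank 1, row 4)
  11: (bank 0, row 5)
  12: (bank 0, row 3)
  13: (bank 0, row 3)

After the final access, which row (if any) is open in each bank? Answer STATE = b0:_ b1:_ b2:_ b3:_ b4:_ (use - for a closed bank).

STATE = b0:3 b1:4 b2:0 b3:- b4:-

step 0: bank2 6->3 [CONFLICT]
step 1: bank2 3->5 [CONFLICT]
step 2: bank2 5->5 [HIT]
step 3: bank2 5->1 [CONFLICT]
step 4: bank0 0->0 [HIT]
step 5: bank0 0->0 [HIT]
step 6: bank1 None->4 [EMPTY]
step 7: bank1 4->4 [HIT]
step 8: bank2 1->0 [CONFLICT]
step 9: bank0 0->0 [HIT]
step 10: bank1 4->4 [HIT]
step 11: bank0 0->5 [CONFLICT]
step 12: bank0 5->3 [CONFLICT]
step 13: bank0 3->3 [HIT]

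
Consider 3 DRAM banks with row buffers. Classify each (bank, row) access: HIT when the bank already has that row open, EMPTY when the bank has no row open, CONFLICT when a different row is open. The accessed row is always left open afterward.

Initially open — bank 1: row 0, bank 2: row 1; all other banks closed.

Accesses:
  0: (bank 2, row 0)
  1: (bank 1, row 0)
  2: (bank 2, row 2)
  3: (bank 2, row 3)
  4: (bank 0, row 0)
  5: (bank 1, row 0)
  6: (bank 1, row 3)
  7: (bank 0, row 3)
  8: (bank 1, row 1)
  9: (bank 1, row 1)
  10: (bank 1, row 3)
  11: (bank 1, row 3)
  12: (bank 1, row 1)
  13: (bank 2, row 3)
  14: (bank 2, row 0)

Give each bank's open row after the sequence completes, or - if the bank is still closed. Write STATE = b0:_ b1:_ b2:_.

STATE = b0:3 b1:1 b2:0

step 0: bank2 1->0 [CONFLICT]
step 1: bank1 0->0 [HIT]
step 2: bank2 0->2 [CONFLICT]
step 3: bank2 2->3 [CONFLICT]
step 4: bank0 None->0 [EMPTY]
step 5: bank1 0->0 [HIT]
step 6: bank1 0->3 [CONFLICT]
step 7: bank0 0->3 [CONFLICT]
step 8: bank1 3->1 [CONFLICT]
step 9: bank1 1->1 [HIT]
step 10: bank1 1->3 [CONFLICT]
step 11: bank1 3->3 [HIT]
step 12: bank1 3->1 [CONFLICT]
step 13: bank2 3->3 [HIT]
step 14: bank2 3->0 [CONFLICT]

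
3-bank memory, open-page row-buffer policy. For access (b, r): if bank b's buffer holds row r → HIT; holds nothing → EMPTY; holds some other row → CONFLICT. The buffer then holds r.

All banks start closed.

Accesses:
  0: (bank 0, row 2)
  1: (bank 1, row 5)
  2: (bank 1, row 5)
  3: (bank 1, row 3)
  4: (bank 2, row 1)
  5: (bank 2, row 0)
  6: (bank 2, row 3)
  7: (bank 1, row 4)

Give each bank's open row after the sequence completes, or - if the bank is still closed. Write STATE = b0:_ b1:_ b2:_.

STATE = b0:2 b1:4 b2:3

0: bank 0 row 2 — prev None → EMPTY
1: bank 1 row 5 — prev None → EMPTY
2: bank 1 row 5 — prev 5 → HIT
3: bank 1 row 3 — prev 5 → CONFLICT
4: bank 2 row 1 — prev None → EMPTY
5: bank 2 row 0 — prev 1 → CONFLICT
6: bank 2 row 3 — prev 0 → CONFLICT
7: bank 1 row 4 — prev 3 → CONFLICT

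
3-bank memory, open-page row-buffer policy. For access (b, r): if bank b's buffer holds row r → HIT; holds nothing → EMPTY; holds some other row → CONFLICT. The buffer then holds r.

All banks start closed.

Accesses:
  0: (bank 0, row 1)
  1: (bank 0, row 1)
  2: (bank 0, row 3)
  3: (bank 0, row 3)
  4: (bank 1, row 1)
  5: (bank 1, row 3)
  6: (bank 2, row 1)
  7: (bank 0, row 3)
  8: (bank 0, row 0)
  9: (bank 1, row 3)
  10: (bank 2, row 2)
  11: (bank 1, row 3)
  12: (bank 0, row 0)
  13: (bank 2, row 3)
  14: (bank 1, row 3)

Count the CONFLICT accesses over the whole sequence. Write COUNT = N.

COUNT = 5

  [0] b0 r1: no row ⇒ E
  [1] b0 r1: had r1 ⇒ H
  [2] b0 r3: had r1 ⇒ C
  [3] b0 r3: had r3 ⇒ H
  [4] b1 r1: no row ⇒ E
  [5] b1 r3: had r1 ⇒ C
  [6] b2 r1: no row ⇒ E
  [7] b0 r3: had r3 ⇒ H
  [8] b0 r0: had r3 ⇒ C
  [9] b1 r3: had r3 ⇒ H
  [10] b2 r2: had r1 ⇒ C
  [11] b1 r3: had r3 ⇒ H
  [12] b0 r0: had r0 ⇒ H
  [13] b2 r3: had r2 ⇒ C
  [14] b1 r3: had r3 ⇒ H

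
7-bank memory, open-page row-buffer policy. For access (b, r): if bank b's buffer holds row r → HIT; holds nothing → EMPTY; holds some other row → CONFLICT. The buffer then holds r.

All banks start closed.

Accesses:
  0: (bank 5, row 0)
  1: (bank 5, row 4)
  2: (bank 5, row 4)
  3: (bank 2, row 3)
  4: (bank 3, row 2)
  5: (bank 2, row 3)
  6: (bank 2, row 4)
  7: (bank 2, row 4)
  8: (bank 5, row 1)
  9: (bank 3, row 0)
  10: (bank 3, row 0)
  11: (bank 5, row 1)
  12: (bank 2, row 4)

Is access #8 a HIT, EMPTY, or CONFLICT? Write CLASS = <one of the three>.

CLASS = CONFLICT

#0 (5,0) E
#1 (5,4) C  (was 0)
#2 (5,4) H  (was 4)
#3 (2,3) E
#4 (3,2) E
#5 (2,3) H  (was 3)
#6 (2,4) C  (was 3)
#7 (2,4) H  (was 4)
#8 (5,1) C  (was 4)
#9 (3,0) C  (was 2)
#10 (3,0) H  (was 0)
#11 (5,1) H  (was 1)
#12 (2,4) H  (was 4)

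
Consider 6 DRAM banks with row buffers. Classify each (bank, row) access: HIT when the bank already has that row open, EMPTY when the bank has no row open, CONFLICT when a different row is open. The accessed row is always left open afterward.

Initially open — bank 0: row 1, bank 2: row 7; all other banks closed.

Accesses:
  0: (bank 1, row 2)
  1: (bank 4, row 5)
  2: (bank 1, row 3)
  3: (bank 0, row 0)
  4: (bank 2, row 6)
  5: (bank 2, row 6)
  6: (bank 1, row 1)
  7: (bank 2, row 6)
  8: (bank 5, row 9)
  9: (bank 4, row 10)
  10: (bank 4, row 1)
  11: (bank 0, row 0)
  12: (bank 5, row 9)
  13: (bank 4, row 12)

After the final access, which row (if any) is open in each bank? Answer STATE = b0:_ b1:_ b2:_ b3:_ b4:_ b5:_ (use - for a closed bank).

  [0] b1 r2: no row ⇒ E
  [1] b4 r5: no row ⇒ E
  [2] b1 r3: had r2 ⇒ C
  [3] b0 r0: had r1 ⇒ C
  [4] b2 r6: had r7 ⇒ C
  [5] b2 r6: had r6 ⇒ H
  [6] b1 r1: had r3 ⇒ C
  [7] b2 r6: had r6 ⇒ H
  [8] b5 r9: no row ⇒ E
  [9] b4 r10: had r5 ⇒ C
  [10] b4 r1: had r10 ⇒ C
  [11] b0 r0: had r0 ⇒ H
  [12] b5 r9: had r9 ⇒ H
  [13] b4 r12: had r1 ⇒ C

STATE = b0:0 b1:1 b2:6 b3:- b4:12 b5:9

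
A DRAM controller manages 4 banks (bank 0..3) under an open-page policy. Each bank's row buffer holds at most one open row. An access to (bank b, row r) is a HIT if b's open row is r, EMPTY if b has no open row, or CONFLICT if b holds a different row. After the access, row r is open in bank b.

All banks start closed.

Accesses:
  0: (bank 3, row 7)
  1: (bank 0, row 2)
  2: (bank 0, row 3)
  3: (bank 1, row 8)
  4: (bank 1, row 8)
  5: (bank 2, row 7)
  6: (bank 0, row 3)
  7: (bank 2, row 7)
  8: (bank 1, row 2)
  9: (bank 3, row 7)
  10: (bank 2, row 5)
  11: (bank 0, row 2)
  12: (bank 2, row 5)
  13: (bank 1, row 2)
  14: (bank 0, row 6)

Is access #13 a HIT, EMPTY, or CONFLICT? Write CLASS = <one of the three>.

CLASS = HIT

#0 (3,7) E
#1 (0,2) E
#2 (0,3) C  (was 2)
#3 (1,8) E
#4 (1,8) H  (was 8)
#5 (2,7) E
#6 (0,3) H  (was 3)
#7 (2,7) H  (was 7)
#8 (1,2) C  (was 8)
#9 (3,7) H  (was 7)
#10 (2,5) C  (was 7)
#11 (0,2) C  (was 3)
#12 (2,5) H  (was 5)
#13 (1,2) H  (was 2)
#14 (0,6) C  (was 2)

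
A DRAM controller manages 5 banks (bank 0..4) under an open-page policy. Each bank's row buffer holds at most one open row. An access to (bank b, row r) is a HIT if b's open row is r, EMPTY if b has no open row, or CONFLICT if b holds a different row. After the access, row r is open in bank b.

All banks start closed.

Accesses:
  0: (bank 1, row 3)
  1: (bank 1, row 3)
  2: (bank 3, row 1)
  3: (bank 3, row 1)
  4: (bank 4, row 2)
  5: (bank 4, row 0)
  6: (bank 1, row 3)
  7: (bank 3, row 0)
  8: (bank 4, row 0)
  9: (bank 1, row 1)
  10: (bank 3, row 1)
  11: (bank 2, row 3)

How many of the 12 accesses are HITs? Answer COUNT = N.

COUNT = 4

step 0: bank1 None->3 [EMPTY]
step 1: bank1 3->3 [HIT]
step 2: bank3 None->1 [EMPTY]
step 3: bank3 1->1 [HIT]
step 4: bank4 None->2 [EMPTY]
step 5: bank4 2->0 [CONFLICT]
step 6: bank1 3->3 [HIT]
step 7: bank3 1->0 [CONFLICT]
step 8: bank4 0->0 [HIT]
step 9: bank1 3->1 [CONFLICT]
step 10: bank3 0->1 [CONFLICT]
step 11: bank2 None->3 [EMPTY]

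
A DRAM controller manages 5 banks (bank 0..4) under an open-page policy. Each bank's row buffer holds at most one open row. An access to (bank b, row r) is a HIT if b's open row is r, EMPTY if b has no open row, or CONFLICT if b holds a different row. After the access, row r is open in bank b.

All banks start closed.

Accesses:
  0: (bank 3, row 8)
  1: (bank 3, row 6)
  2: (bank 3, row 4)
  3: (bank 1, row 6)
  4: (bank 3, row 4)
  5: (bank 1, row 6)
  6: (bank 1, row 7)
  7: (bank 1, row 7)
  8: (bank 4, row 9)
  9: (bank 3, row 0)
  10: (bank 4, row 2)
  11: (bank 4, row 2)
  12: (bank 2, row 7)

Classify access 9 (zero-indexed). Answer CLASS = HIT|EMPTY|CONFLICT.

CLASS = CONFLICT

  [0] b3 r8: no row ⇒ E
  [1] b3 r6: had r8 ⇒ C
  [2] b3 r4: had r6 ⇒ C
  [3] b1 r6: no row ⇒ E
  [4] b3 r4: had r4 ⇒ H
  [5] b1 r6: had r6 ⇒ H
  [6] b1 r7: had r6 ⇒ C
  [7] b1 r7: had r7 ⇒ H
  [8] b4 r9: no row ⇒ E
  [9] b3 r0: had r4 ⇒ C
  [10] b4 r2: had r9 ⇒ C
  [11] b4 r2: had r2 ⇒ H
  [12] b2 r7: no row ⇒ E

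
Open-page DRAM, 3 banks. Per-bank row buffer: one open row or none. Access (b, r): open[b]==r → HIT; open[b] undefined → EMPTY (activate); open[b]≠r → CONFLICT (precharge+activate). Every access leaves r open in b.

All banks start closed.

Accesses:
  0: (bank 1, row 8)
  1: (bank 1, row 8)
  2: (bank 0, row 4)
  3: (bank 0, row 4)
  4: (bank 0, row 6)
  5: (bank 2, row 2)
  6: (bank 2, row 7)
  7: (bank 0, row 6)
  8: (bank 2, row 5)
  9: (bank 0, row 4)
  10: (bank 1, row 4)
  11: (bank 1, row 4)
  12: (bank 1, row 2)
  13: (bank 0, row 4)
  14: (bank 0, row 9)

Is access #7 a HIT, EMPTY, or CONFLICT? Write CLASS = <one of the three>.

#0 (1,8) E
#1 (1,8) H  (was 8)
#2 (0,4) E
#3 (0,4) H  (was 4)
#4 (0,6) C  (was 4)
#5 (2,2) E
#6 (2,7) C  (was 2)
#7 (0,6) H  (was 6)
#8 (2,5) C  (was 7)
#9 (0,4) C  (was 6)
#10 (1,4) C  (was 8)
#11 (1,4) H  (was 4)
#12 (1,2) C  (was 4)
#13 (0,4) H  (was 4)
#14 (0,9) C  (was 4)

CLASS = HIT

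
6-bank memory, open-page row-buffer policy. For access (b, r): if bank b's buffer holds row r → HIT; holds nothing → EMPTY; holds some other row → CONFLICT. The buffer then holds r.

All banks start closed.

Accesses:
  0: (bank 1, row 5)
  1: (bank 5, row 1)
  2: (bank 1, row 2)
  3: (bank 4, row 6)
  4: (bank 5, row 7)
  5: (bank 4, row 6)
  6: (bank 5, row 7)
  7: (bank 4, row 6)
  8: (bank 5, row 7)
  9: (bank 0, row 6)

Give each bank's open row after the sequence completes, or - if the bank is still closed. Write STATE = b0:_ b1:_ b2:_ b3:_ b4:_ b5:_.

STATE = b0:6 b1:2 b2:- b3:- b4:6 b5:7

#0 (1,5) E
#1 (5,1) E
#2 (1,2) C  (was 5)
#3 (4,6) E
#4 (5,7) C  (was 1)
#5 (4,6) H  (was 6)
#6 (5,7) H  (was 7)
#7 (4,6) H  (was 6)
#8 (5,7) H  (was 7)
#9 (0,6) E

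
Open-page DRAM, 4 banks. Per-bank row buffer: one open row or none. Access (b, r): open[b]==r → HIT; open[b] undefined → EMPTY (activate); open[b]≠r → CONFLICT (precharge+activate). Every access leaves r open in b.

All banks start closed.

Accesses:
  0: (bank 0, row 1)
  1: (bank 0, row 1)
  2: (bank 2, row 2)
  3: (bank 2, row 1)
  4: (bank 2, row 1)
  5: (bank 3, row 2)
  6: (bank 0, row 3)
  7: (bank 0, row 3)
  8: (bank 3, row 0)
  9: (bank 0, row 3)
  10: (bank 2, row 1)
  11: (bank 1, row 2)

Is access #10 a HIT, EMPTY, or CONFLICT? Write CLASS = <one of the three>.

step 0: bank0 None->1 [EMPTY]
step 1: bank0 1->1 [HIT]
step 2: bank2 None->2 [EMPTY]
step 3: bank2 2->1 [CONFLICT]
step 4: bank2 1->1 [HIT]
step 5: bank3 None->2 [EMPTY]
step 6: bank0 1->3 [CONFLICT]
step 7: bank0 3->3 [HIT]
step 8: bank3 2->0 [CONFLICT]
step 9: bank0 3->3 [HIT]
step 10: bank2 1->1 [HIT]
step 11: bank1 None->2 [EMPTY]

CLASS = HIT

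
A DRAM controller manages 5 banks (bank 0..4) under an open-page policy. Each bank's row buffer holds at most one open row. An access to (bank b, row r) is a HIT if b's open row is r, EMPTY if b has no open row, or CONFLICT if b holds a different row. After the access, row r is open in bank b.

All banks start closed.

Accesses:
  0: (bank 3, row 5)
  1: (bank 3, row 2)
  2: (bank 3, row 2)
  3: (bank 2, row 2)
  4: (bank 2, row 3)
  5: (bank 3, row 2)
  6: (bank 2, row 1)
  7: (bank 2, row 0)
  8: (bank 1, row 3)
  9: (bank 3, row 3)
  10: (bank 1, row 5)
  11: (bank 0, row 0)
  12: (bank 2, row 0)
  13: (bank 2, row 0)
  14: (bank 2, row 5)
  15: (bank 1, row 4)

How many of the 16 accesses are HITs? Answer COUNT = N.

0: bank 3 row 5 — prev None → EMPTY
1: bank 3 row 2 — prev 5 → CONFLICT
2: bank 3 row 2 — prev 2 → HIT
3: bank 2 row 2 — prev None → EMPTY
4: bank 2 row 3 — prev 2 → CONFLICT
5: bank 3 row 2 — prev 2 → HIT
6: bank 2 row 1 — prev 3 → CONFLICT
7: bank 2 row 0 — prev 1 → CONFLICT
8: bank 1 row 3 — prev None → EMPTY
9: bank 3 row 3 — prev 2 → CONFLICT
10: bank 1 row 5 — prev 3 → CONFLICT
11: bank 0 row 0 — prev None → EMPTY
12: bank 2 row 0 — prev 0 → HIT
13: bank 2 row 0 — prev 0 → HIT
14: bank 2 row 5 — prev 0 → CONFLICT
15: bank 1 row 4 — prev 5 → CONFLICT

COUNT = 4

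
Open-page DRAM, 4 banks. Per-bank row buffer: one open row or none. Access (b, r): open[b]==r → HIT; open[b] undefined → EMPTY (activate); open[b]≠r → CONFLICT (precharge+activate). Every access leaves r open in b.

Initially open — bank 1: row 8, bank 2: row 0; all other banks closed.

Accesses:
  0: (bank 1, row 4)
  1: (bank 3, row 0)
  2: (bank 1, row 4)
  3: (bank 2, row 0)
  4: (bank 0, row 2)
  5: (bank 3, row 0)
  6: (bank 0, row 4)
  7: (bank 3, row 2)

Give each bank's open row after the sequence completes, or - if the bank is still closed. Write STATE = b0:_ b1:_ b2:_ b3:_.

step 0: bank1 8->4 [CONFLICT]
step 1: bank3 None->0 [EMPTY]
step 2: bank1 4->4 [HIT]
step 3: bank2 0->0 [HIT]
step 4: bank0 None->2 [EMPTY]
step 5: bank3 0->0 [HIT]
step 6: bank0 2->4 [CONFLICT]
step 7: bank3 0->2 [CONFLICT]

STATE = b0:4 b1:4 b2:0 b3:2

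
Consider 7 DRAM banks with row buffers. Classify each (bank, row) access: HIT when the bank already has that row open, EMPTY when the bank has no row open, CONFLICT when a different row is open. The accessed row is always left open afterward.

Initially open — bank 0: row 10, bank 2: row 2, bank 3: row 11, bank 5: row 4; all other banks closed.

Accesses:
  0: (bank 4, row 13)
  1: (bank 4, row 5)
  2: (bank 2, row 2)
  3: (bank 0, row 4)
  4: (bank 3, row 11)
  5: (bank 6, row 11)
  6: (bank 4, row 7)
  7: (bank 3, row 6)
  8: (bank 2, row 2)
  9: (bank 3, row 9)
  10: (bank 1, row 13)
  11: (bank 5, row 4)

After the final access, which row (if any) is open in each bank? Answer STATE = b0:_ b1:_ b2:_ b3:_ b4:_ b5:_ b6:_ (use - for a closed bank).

step 0: bank4 None->13 [EMPTY]
step 1: bank4 13->5 [CONFLICT]
step 2: bank2 2->2 [HIT]
step 3: bank0 10->4 [CONFLICT]
step 4: bank3 11->11 [HIT]
step 5: bank6 None->11 [EMPTY]
step 6: bank4 5->7 [CONFLICT]
step 7: bank3 11->6 [CONFLICT]
step 8: bank2 2->2 [HIT]
step 9: bank3 6->9 [CONFLICT]
step 10: bank1 None->13 [EMPTY]
step 11: bank5 4->4 [HIT]

STATE = b0:4 b1:13 b2:2 b3:9 b4:7 b5:4 b6:11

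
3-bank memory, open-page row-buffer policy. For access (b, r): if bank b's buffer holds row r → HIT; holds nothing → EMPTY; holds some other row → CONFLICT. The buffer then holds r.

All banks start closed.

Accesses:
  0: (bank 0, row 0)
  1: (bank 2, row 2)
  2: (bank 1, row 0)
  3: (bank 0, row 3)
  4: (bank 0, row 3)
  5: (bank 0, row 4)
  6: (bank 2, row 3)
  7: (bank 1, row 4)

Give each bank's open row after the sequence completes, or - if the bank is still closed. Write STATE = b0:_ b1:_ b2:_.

  [0] b0 r0: no row ⇒ E
  [1] b2 r2: no row ⇒ E
  [2] b1 r0: no row ⇒ E
  [3] b0 r3: had r0 ⇒ C
  [4] b0 r3: had r3 ⇒ H
  [5] b0 r4: had r3 ⇒ C
  [6] b2 r3: had r2 ⇒ C
  [7] b1 r4: had r0 ⇒ C

STATE = b0:4 b1:4 b2:3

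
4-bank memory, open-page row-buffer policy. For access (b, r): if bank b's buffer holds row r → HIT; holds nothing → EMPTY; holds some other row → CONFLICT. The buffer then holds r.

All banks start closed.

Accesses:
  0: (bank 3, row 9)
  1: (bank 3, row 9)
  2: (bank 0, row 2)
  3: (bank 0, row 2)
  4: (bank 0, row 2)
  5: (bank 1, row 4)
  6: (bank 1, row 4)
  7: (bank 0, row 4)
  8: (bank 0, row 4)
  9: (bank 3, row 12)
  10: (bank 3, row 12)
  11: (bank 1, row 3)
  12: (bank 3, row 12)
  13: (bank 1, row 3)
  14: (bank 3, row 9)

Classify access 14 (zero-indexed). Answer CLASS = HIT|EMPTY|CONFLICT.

  [0] b3 r9: no row ⇒ E
  [1] b3 r9: had r9 ⇒ H
  [2] b0 r2: no row ⇒ E
  [3] b0 r2: had r2 ⇒ H
  [4] b0 r2: had r2 ⇒ H
  [5] b1 r4: no row ⇒ E
  [6] b1 r4: had r4 ⇒ H
  [7] b0 r4: had r2 ⇒ C
  [8] b0 r4: had r4 ⇒ H
  [9] b3 r12: had r9 ⇒ C
  [10] b3 r12: had r12 ⇒ H
  [11] b1 r3: had r4 ⇒ C
  [12] b3 r12: had r12 ⇒ H
  [13] b1 r3: had r3 ⇒ H
  [14] b3 r9: had r12 ⇒ C

CLASS = CONFLICT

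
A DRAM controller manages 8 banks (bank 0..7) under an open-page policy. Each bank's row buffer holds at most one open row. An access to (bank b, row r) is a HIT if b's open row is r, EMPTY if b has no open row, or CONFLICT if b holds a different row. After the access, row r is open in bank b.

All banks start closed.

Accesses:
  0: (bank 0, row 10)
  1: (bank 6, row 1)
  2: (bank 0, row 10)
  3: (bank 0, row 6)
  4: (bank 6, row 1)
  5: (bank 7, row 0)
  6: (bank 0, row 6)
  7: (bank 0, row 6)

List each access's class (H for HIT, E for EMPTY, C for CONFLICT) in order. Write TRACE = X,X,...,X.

TRACE = E,E,H,C,H,E,H,H

0: bank 0 row 10 — prev None → EMPTY
1: bank 6 row 1 — prev None → EMPTY
2: bank 0 row 10 — prev 10 → HIT
3: bank 0 row 6 — prev 10 → CONFLICT
4: bank 6 row 1 — prev 1 → HIT
5: bank 7 row 0 — prev None → EMPTY
6: bank 0 row 6 — prev 6 → HIT
7: bank 0 row 6 — prev 6 → HIT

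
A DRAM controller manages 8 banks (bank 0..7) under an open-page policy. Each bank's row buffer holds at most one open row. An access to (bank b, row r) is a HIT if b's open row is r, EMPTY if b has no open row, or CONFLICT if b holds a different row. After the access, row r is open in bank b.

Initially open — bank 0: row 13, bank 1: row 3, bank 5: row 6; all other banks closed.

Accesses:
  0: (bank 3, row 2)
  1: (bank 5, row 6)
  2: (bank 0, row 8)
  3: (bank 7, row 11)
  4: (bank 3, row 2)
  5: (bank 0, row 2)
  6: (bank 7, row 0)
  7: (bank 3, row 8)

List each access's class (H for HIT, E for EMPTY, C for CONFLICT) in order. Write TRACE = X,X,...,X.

TRACE = E,H,C,E,H,C,C,C

step 0: bank3 None->2 [EMPTY]
step 1: bank5 6->6 [HIT]
step 2: bank0 13->8 [CONFLICT]
step 3: bank7 None->11 [EMPTY]
step 4: bank3 2->2 [HIT]
step 5: bank0 8->2 [CONFLICT]
step 6: bank7 11->0 [CONFLICT]
step 7: bank3 2->8 [CONFLICT]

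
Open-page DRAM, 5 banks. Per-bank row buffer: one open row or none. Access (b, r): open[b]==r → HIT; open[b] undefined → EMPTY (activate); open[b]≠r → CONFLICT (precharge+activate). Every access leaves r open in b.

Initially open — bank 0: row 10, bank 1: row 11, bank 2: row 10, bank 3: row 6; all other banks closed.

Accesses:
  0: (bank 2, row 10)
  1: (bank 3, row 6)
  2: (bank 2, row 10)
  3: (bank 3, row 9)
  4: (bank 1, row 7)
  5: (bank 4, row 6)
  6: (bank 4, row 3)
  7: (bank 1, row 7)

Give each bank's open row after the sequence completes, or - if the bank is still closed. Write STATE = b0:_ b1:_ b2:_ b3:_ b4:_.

#0 (2,10) H  (was 10)
#1 (3,6) H  (was 6)
#2 (2,10) H  (was 10)
#3 (3,9) C  (was 6)
#4 (1,7) C  (was 11)
#5 (4,6) E
#6 (4,3) C  (was 6)
#7 (1,7) H  (was 7)

STATE = b0:10 b1:7 b2:10 b3:9 b4:3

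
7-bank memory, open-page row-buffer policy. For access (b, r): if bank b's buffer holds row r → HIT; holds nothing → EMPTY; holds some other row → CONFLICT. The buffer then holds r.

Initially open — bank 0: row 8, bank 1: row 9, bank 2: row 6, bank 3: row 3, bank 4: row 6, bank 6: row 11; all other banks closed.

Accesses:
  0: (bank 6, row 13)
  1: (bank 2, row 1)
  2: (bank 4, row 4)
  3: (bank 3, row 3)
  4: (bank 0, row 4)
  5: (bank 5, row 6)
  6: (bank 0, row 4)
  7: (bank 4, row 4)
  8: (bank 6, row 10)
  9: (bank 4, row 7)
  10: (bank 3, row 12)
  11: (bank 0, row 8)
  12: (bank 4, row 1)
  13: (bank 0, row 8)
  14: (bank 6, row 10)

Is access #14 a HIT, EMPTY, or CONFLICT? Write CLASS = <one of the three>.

  [0] b6 r13: had r11 ⇒ C
  [1] b2 r1: had r6 ⇒ C
  [2] b4 r4: had r6 ⇒ C
  [3] b3 r3: had r3 ⇒ H
  [4] b0 r4: had r8 ⇒ C
  [5] b5 r6: no row ⇒ E
  [6] b0 r4: had r4 ⇒ H
  [7] b4 r4: had r4 ⇒ H
  [8] b6 r10: had r13 ⇒ C
  [9] b4 r7: had r4 ⇒ C
  [10] b3 r12: had r3 ⇒ C
  [11] b0 r8: had r4 ⇒ C
  [12] b4 r1: had r7 ⇒ C
  [13] b0 r8: had r8 ⇒ H
  [14] b6 r10: had r10 ⇒ H

CLASS = HIT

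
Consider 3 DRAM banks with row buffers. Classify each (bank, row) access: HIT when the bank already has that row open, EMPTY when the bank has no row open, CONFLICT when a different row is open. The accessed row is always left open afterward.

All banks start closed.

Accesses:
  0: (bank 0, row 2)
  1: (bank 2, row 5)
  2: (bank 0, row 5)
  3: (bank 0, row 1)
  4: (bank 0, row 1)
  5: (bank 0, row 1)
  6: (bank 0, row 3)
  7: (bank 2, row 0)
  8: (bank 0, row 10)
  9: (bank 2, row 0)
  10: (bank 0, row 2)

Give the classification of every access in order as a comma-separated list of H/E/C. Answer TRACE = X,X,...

  [0] b0 r2: no row ⇒ E
  [1] b2 r5: no row ⇒ E
  [2] b0 r5: had r2 ⇒ C
  [3] b0 r1: had r5 ⇒ C
  [4] b0 r1: had r1 ⇒ H
  [5] b0 r1: had r1 ⇒ H
  [6] b0 r3: had r1 ⇒ C
  [7] b2 r0: had r5 ⇒ C
  [8] b0 r10: had r3 ⇒ C
  [9] b2 r0: had r0 ⇒ H
  [10] b0 r2: had r10 ⇒ C

TRACE = E,E,C,C,H,H,C,C,C,H,C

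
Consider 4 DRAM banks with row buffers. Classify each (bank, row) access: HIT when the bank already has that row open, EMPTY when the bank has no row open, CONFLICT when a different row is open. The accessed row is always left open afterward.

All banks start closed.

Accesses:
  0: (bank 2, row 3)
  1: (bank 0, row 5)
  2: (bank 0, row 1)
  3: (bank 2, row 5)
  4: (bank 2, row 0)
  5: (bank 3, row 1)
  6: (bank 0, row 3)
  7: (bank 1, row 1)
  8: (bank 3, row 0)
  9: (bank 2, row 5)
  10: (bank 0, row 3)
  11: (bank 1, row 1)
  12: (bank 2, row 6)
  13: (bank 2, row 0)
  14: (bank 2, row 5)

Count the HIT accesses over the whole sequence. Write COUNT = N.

0: bank 2 row 3 — prev None → EMPTY
1: bank 0 row 5 — prev None → EMPTY
2: bank 0 row 1 — prev 5 → CONFLICT
3: bank 2 row 5 — prev 3 → CONFLICT
4: bank 2 row 0 — prev 5 → CONFLICT
5: bank 3 row 1 — prev None → EMPTY
6: bank 0 row 3 — prev 1 → CONFLICT
7: bank 1 row 1 — prev None → EMPTY
8: bank 3 row 0 — prev 1 → CONFLICT
9: bank 2 row 5 — prev 0 → CONFLICT
10: bank 0 row 3 — prev 3 → HIT
11: bank 1 row 1 — prev 1 → HIT
12: bank 2 row 6 — prev 5 → CONFLICT
13: bank 2 row 0 — prev 6 → CONFLICT
14: bank 2 row 5 — prev 0 → CONFLICT

COUNT = 2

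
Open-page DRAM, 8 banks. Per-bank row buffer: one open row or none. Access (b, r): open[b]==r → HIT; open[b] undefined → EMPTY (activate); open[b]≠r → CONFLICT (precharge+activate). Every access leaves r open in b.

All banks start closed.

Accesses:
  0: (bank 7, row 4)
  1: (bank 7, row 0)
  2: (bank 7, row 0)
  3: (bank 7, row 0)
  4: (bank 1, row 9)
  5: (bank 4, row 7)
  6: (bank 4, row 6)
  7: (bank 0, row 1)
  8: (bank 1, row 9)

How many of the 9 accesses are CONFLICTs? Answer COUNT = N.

step 0: bank7 None->4 [EMPTY]
step 1: bank7 4->0 [CONFLICT]
step 2: bank7 0->0 [HIT]
step 3: bank7 0->0 [HIT]
step 4: bank1 None->9 [EMPTY]
step 5: bank4 None->7 [EMPTY]
step 6: bank4 7->6 [CONFLICT]
step 7: bank0 None->1 [EMPTY]
step 8: bank1 9->9 [HIT]

COUNT = 2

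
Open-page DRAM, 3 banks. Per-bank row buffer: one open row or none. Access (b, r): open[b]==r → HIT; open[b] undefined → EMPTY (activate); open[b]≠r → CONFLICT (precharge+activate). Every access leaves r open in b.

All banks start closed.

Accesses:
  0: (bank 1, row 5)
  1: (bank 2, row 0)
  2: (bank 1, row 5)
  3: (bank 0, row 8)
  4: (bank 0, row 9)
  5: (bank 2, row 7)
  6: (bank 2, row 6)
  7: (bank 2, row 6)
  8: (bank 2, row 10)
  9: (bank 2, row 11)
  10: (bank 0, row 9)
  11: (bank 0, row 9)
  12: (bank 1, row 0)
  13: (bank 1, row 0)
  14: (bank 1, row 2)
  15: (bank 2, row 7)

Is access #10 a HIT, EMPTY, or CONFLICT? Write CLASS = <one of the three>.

  [0] b1 r5: no row ⇒ E
  [1] b2 r0: no row ⇒ E
  [2] b1 r5: had r5 ⇒ H
  [3] b0 r8: no row ⇒ E
  [4] b0 r9: had r8 ⇒ C
  [5] b2 r7: had r0 ⇒ C
  [6] b2 r6: had r7 ⇒ C
  [7] b2 r6: had r6 ⇒ H
  [8] b2 r10: had r6 ⇒ C
  [9] b2 r11: had r10 ⇒ C
  [10] b0 r9: had r9 ⇒ H
  [11] b0 r9: had r9 ⇒ H
  [12] b1 r0: had r5 ⇒ C
  [13] b1 r0: had r0 ⇒ H
  [14] b1 r2: had r0 ⇒ C
  [15] b2 r7: had r11 ⇒ C

CLASS = HIT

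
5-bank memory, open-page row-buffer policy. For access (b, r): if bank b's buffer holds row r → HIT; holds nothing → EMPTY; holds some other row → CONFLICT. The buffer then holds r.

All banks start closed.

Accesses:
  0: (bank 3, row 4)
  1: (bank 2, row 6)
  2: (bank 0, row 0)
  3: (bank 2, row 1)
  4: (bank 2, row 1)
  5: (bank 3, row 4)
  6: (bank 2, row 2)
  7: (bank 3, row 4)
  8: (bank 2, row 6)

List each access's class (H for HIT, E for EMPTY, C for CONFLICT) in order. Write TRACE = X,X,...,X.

TRACE = E,E,E,C,H,H,C,H,C

#0 (3,4) E
#1 (2,6) E
#2 (0,0) E
#3 (2,1) C  (was 6)
#4 (2,1) H  (was 1)
#5 (3,4) H  (was 4)
#6 (2,2) C  (was 1)
#7 (3,4) H  (was 4)
#8 (2,6) C  (was 2)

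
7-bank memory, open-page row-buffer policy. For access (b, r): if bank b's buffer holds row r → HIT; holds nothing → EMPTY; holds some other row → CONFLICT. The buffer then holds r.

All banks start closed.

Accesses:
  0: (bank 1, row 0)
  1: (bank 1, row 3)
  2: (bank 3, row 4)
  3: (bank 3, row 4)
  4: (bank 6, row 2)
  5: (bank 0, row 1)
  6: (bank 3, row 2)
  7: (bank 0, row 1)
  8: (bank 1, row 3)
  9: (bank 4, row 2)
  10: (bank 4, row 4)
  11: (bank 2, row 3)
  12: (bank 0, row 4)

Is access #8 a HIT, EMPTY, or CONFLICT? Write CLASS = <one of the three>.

step 0: bank1 None->0 [EMPTY]
step 1: bank1 0->3 [CONFLICT]
step 2: bank3 None->4 [EMPTY]
step 3: bank3 4->4 [HIT]
step 4: bank6 None->2 [EMPTY]
step 5: bank0 None->1 [EMPTY]
step 6: bank3 4->2 [CONFLICT]
step 7: bank0 1->1 [HIT]
step 8: bank1 3->3 [HIT]
step 9: bank4 None->2 [EMPTY]
step 10: bank4 2->4 [CONFLICT]
step 11: bank2 None->3 [EMPTY]
step 12: bank0 1->4 [CONFLICT]

CLASS = HIT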